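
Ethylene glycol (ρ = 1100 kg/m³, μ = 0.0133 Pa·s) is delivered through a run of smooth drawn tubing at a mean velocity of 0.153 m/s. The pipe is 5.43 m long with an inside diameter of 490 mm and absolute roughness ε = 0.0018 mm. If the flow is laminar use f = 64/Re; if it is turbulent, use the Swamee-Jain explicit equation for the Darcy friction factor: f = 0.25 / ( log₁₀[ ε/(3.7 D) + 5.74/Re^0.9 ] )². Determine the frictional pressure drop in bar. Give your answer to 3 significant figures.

Reynolds number Re = ρVD/μ = 1100 · 0.153 · 0.49 / 0.0133 = 6201.
Re > 4000 → turbulent. Relative roughness ε/D = 1.8e-06/0.49 = 3.67e-06. Swamee-Jain: f = 0.25/(log₁₀[3.67e-06/3.7 + 5.74/6201^0.9])² = 0.25/(log₁₀[9.93e-07 + 0.00222])² = 0.25/(-2.654)² = 0.03549.
Darcy-Weisbach: ΔP = f(L/D)(ρV²/2) = 0.03549·(5.43/0.49)·(1100·0.153²/2) = 0.03549·11.08·12.87 = 5.064 Pa.
ΔP = 5.064 Pa = 5.06×10^-5 bar.

ΔP ≈ 5.06×10^-5 bar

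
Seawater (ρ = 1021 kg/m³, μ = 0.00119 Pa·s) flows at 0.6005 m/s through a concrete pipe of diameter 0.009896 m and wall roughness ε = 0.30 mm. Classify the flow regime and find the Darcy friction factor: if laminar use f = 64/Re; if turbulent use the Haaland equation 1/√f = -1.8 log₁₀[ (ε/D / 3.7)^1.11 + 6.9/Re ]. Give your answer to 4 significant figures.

f ≈ 0.06326

Re = ρVD/μ = 1021·0.6005·0.009896/0.00119 = 5099.
Re > 4000 → turbulent. ε/D = 0.0003/0.009896 = 0.0303; Haaland: 1/√f = -1.8 log₁₀[0.00483 + 0.00135] = 3.976, so f = 0.06326.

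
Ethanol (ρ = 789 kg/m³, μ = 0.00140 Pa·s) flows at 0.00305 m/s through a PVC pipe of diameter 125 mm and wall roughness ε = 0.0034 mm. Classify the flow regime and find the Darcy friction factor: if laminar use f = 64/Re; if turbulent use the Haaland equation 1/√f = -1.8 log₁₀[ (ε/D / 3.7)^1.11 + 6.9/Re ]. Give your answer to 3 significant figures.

Re = ρVD/μ = 789·0.00305·0.125/0.0014 = 214.9.
Re < 2300 → laminar, so f = 64/Re = 0.2979 (roughness is irrelevant in laminar flow).

f ≈ 0.298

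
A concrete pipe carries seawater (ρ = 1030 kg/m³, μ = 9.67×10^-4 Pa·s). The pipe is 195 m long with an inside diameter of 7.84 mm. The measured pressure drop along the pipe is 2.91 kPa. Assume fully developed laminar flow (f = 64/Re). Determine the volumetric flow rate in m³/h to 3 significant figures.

For laminar flow, f = 64/Re with Re = ρVD/μ, so Darcy-Weisbach reduces to ΔP = 32μLV/D². Solving for V: V = ΔP·D²/(32μL) = 2910·(0.00784)²/(32·0.000967·195) = 0.02964 m/s.
Check: Re = ρVD/μ = 1030·0.02964·0.00784/0.000967 = 247.5 < 2300, so the laminar assumption holds.
Q = V·A = 0.02964·(π/4·0.00784²) = 1.431e-06 m³/s = 0.00515 m³/h.

Q ≈ 0.00515 m³/h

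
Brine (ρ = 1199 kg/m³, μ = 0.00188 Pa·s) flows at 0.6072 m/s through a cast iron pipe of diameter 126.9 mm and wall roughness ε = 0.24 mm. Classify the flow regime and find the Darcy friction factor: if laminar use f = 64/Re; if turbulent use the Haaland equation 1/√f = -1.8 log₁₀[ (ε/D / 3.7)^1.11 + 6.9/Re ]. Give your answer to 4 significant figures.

f ≈ 0.02607

Re = ρVD/μ = 1199·0.6072·0.1269/0.00188 = 4.914e+04.
Re > 4000 → turbulent. ε/D = 0.00024/0.1269 = 0.00189; Haaland: 1/√f = -1.8 log₁₀[0.000222 + 0.00014] = 6.193, so f = 0.02607.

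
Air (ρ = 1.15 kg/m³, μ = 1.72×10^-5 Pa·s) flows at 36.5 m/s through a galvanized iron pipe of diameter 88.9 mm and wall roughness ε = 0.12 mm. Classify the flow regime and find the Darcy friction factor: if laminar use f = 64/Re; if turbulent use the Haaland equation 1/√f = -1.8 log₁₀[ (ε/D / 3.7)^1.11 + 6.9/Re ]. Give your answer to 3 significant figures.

f ≈ 0.0221

Re = ρVD/μ = 1.15·36.5·0.0889/1.72e-05 = 2.17e+05.
Re > 4000 → turbulent. ε/D = 0.00012/0.0889 = 0.00135; Haaland: 1/√f = -1.8 log₁₀[0.000153 + 3.18e-05] = 6.721, so f = 0.02214.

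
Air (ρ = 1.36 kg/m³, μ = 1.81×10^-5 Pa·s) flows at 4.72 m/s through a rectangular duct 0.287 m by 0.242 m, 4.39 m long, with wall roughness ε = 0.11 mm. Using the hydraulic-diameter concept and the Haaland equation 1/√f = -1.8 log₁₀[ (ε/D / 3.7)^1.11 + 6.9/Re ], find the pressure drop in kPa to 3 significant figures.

Hydraulic diameter D_h = 4A/P = 4·(0.287·0.242)/(2·(0.287+0.242)) = 0.2778/1.058 = 0.2626 m.
Re = ρVD_h/μ = 1.36·4.72·0.2626/1.81e-05 = 9.313e+04.
ε/D_h = 0.00011/0.2626 = 0.000419; Haaland gives 1/√f = -1.8 log₁₀[4.17e-05+7.41e-05] = 7.086, so f = 0.01992.
ΔP = f(L/D_h)(ρV²/2) = 0.01992·4.39/0.2626·15.15 = 5.045 Pa.
ΔP = 0.00504 kPa.

ΔP ≈ 0.00504 kPa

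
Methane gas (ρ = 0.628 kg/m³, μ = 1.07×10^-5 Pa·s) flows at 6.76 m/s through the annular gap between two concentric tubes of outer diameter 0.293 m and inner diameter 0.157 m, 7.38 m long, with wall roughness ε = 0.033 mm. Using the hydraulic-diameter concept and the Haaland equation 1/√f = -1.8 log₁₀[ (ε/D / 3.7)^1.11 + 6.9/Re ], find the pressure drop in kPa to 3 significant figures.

Hydraulic diameter D_h = 4A/P = D_o - D_i = 0.293 - 0.157 = 0.136 m.
Re = ρVD_h/μ = 0.628·6.76·0.136/1.07e-05 = 5.396e+04.
ε/D_h = 3.3e-05/0.136 = 0.000243; Haaland gives 1/√f = -1.8 log₁₀[2.27e-05+0.000128] = 6.88, so f = 0.02113.
ΔP = f(L/D_h)(ρV²/2) = 0.02113·7.38/0.136·14.35 = 16.45 Pa.
ΔP = 0.0165 kPa.

ΔP ≈ 0.0165 kPa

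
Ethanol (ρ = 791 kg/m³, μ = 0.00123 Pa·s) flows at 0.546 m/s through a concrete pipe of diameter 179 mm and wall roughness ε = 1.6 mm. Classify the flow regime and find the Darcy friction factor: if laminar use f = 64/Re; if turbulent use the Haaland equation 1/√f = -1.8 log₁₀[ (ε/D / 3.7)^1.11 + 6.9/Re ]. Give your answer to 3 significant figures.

f ≈ 0.0375

Re = ρVD/μ = 791·0.546·0.179/0.00123 = 6.285e+04.
Re > 4000 → turbulent. ε/D = 0.0016/0.179 = 0.00894; Haaland: 1/√f = -1.8 log₁₀[0.00125 + 0.00011] = 5.163, so f = 0.03752.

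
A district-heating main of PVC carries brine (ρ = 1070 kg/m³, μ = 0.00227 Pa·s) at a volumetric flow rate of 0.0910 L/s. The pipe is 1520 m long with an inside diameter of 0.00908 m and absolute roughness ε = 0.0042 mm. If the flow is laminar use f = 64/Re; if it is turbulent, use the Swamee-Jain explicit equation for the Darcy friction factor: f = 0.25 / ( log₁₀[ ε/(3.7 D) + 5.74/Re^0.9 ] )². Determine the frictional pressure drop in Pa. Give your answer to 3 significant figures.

ΔP ≈ 6.45×10^6 Pa

Q = 0.0910 L/s = 0.0910/1000 = 9.1e-05 m³/s.
Cross-sectional area A = πD²/4 = π(0.00908)²/4 = 6.475e-05 m²; mean velocity V = Q/A = 9.1e-05/6.475e-05 = 1.405 m/s.
Reynolds number Re = ρVD/μ = 1070 · 1.405 · 0.00908 / 0.00227 = 6015.
Re > 4000 → turbulent. Relative roughness ε/D = 4.2e-06/0.00908 = 0.000463. Swamee-Jain: f = 0.25/(log₁₀[0.000463/3.7 + 5.74/6015^0.9])² = 0.25/(log₁₀[0.000125 + 0.00228])² = 0.25/(-2.619)² = 0.03644.
Darcy-Weisbach: ΔP = f(L/D)(ρV²/2) = 0.03644·(1520/0.00908)·(1070·1.405²/2) = 0.03644·1.674e+05·1057 = 6.446e+06 Pa.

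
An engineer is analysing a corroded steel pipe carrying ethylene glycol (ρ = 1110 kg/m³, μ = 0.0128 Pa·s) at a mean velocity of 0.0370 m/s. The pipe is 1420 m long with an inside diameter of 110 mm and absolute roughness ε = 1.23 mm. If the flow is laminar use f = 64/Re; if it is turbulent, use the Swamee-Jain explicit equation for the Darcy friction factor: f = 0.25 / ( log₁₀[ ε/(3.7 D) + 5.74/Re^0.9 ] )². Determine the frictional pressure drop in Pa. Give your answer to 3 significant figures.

Reynolds number Re = ρVD/μ = 1110 · 0.037 · 0.11 / 0.0128 = 352.9.
Re < 2300 → laminar flow, so f = 64/Re = 64/352.9 = 0.1813 (the turbulent correlation is not needed).
Darcy-Weisbach: ΔP = f(L/D)(ρV²/2) = 0.1813·(1420/0.11)·(1110·0.037²/2) = 0.1813·1.291e+04·0.7598 = 1779 Pa.

ΔP ≈ 1780 Pa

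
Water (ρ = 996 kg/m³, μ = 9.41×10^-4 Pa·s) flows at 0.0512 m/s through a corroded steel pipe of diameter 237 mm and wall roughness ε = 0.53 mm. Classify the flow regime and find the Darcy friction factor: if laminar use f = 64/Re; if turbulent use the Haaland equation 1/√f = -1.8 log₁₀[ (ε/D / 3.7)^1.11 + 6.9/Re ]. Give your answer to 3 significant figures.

f ≈ 0.0322

Re = ρVD/μ = 996·0.0512·0.237/0.000941 = 1.284e+04.
Re > 4000 → turbulent. ε/D = 0.00053/0.237 = 0.00224; Haaland: 1/√f = -1.8 log₁₀[0.000267 + 0.000537] = 5.57, so f = 0.03223.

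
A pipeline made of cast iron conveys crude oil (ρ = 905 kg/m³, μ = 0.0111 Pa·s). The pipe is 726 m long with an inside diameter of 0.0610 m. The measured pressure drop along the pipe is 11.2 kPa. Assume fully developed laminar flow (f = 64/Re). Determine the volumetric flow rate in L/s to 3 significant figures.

Q ≈ 0.472 L/s

For laminar flow, f = 64/Re with Re = ρVD/μ, so Darcy-Weisbach reduces to ΔP = 32μLV/D². Solving for V: V = ΔP·D²/(32μL) = 1.12e+04·(0.061)²/(32·0.0111·726) = 0.1616 m/s.
Check: Re = ρVD/μ = 905·0.1616·0.061/0.0111 = 803.8 < 2300, so the laminar assumption holds.
Q = V·A = 0.1616·(π/4·0.061²) = 0.0004723 m³/s = 0.472 L/s.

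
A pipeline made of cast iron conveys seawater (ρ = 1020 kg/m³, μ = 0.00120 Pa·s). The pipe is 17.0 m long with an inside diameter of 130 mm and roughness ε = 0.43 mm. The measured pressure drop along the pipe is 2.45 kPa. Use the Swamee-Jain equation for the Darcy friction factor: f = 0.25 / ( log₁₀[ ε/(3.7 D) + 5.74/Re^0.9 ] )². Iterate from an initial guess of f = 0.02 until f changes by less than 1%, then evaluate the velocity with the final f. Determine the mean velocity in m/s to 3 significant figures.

Rearranging Darcy-Weisbach: V = √(2·ΔP·D/(f·L·ρ)). With ε/D = 0.00043/0.13 = 0.00331, iterate starting from f = 0.02:
  f = 0.02 → V = √(2·2450·0.13/(0.02·17·1020)) = 1.355 m/s; Re = ρVD/μ = 1.498e+05; f → 0.02794
  f = 0.02794 → V = 1.147 m/s; Re = 1.267e+05; f → 0.0281
Converged (Δf/f < 1%). With the final f = 0.0281: V = √(2·2450·0.13/(0.0281·17·1020)) = 1.143 m/s.

V ≈ 1.14 m/s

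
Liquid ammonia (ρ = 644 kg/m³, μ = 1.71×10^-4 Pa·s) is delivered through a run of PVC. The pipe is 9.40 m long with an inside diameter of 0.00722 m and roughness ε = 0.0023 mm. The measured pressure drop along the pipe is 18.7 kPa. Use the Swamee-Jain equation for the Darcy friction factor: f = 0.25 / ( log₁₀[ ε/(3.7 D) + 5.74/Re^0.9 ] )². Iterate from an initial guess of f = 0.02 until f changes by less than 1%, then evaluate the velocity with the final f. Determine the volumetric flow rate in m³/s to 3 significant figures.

Rearranging Darcy-Weisbach: V = √(2·ΔP·D/(f·L·ρ)). With ε/D = 2.3e-06/0.00722 = 0.000319, iterate starting from f = 0.02:
  f = 0.02 → V = √(2·1.87e+04·0.00722/(0.02·9.4·644)) = 1.493 m/s; Re = ρVD/μ = 4.061e+04; f → 0.02288
  f = 0.02288 → V = 1.396 m/s; Re = 3.797e+04; f → 0.02318
  f = 0.02318 → V = 1.387 m/s; Re = 3.772e+04; f → 0.02321
Converged (Δf/f < 1%). With the final f = 0.02321: V = √(2·1.87e+04·0.00722/(0.02321·9.4·644)) = 1.386 m/s.
Q = V·A = 1.386·(π/4·0.00722²) = 5.676e-05 m³/s = 5.68×10^-5 m³/s.

Q ≈ 5.68×10^-5 m³/s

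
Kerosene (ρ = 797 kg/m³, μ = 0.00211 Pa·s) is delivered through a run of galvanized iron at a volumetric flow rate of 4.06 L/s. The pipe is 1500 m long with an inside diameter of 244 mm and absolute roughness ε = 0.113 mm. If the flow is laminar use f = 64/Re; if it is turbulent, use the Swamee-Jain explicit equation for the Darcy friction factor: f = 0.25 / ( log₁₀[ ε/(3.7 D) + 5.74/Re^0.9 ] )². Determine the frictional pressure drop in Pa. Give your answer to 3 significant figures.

ΔP ≈ 622 Pa

Q = 4.06 L/s = 4.06/1000 = 0.00406 m³/s.
Cross-sectional area A = πD²/4 = π(0.244)²/4 = 0.04676 m²; mean velocity V = Q/A = 0.00406/0.04676 = 0.08683 m/s.
Reynolds number Re = ρVD/μ = 797 · 0.08683 · 0.244 / 0.00211 = 8002.
Re > 4000 → turbulent. Relative roughness ε/D = 0.000113/0.244 = 0.000463. Swamee-Jain: f = 0.25/(log₁₀[0.000463/3.7 + 5.74/8002^0.9])² = 0.25/(log₁₀[0.000125 + 0.00176])² = 0.25/(-2.724)² = 0.03369.
Darcy-Weisbach: ΔP = f(L/D)(ρV²/2) = 0.03369·(1500/0.244)·(797·0.08683²/2) = 0.03369·6148·3.004 = 622.2 Pa.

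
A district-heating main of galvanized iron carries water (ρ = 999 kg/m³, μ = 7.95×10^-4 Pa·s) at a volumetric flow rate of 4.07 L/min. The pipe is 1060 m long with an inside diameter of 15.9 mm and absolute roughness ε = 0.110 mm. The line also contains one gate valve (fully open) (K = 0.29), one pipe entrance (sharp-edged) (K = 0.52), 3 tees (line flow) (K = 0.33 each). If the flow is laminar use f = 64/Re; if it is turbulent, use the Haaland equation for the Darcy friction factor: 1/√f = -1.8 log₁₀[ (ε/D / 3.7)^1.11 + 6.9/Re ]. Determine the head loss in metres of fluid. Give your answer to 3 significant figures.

h_f ≈ 16.7 m

Q = 4.07 L/min = 4.07/60000 = 6.783e-05 m³/s.
Cross-sectional area A = πD²/4 = π(0.0159)²/4 = 0.0001986 m²; mean velocity V = Q/A = 6.783e-05/0.0001986 = 0.3416 m/s.
Reynolds number Re = ρVD/μ = 999 · 0.3416 · 0.0159 / 0.000795 = 6826.
Re > 4000 → turbulent. Relative roughness ε/D = 0.00011/0.0159 = 0.00692. Haaland: 1/√f = -1.8 log₁₀[(0.00692/3.7)^1.11 + 6.9/6826] = -1.8 log₁₀[0.000937 + 0.00101] = 4.879, so f = 0.04201.
Total minor-loss coefficient ΣK = 1·0.29 + 1·0.52 + 3·0.33 = 1.8.
ΔP = [f·L/D + ΣK]·(ρV²/2) = [0.04201·1060/0.0159 + 1.8]·(999·0.3416²/2) = [2801 + 1.8]·58.3 = 1.634e+05 Pa.
Head loss h_f = ΔP/(ρg) = 1.634e+05/(999·9.81) = 16.7 m.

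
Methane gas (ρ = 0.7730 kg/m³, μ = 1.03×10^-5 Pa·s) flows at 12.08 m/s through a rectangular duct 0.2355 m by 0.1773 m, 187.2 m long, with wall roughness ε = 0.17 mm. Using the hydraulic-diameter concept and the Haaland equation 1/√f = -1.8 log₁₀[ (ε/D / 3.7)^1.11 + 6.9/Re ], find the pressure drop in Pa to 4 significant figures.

ΔP ≈ 1063 Pa

Hydraulic diameter D_h = 4A/P = 4·(0.2355·0.1773)/(2·(0.2355+0.1773)) = 0.167/0.8256 = 0.2023 m.
Re = ρVD_h/μ = 0.773·12.08·0.2023/1.03e-05 = 1.834e+05.
ε/D_h = 0.00017/0.2023 = 0.00084; Haaland gives 1/√f = -1.8 log₁₀[9.02e-05+3.76e-05] = 7.008, so f = 0.02036.
ΔP = f(L/D_h)(ρV²/2) = 0.02036·187.2/0.2023·56.4 = 1063 Pa.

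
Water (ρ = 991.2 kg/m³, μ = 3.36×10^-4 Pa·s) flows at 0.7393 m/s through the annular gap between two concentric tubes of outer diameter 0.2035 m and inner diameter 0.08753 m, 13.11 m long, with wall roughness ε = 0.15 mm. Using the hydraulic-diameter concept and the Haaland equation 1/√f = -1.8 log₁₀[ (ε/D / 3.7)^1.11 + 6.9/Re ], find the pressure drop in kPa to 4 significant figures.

Hydraulic diameter D_h = 4A/P = D_o - D_i = 0.2035 - 0.08753 = 0.116 m.
Re = ρVD_h/μ = 991.2·0.7393·0.116/0.000336 = 2.529e+05.
ε/D_h = 0.00015/0.116 = 0.00129; Haaland gives 1/√f = -1.8 log₁₀[0.000146+2.73e-05] = 6.772, so f = 0.02181.
ΔP = f(L/D_h)(ρV²/2) = 0.02181·13.11/0.116·270.9 = 667.8 Pa.
ΔP = 0.6678 kPa.

ΔP ≈ 0.6678 kPa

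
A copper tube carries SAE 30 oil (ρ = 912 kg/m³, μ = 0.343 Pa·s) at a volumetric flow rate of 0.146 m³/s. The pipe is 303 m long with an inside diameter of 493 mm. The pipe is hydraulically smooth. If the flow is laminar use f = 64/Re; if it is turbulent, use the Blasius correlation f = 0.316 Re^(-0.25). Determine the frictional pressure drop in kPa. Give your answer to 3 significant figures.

ΔP ≈ 10.5 kPa

Cross-sectional area A = πD²/4 = π(0.493)²/4 = 0.1909 m²; mean velocity V = Q/A = 0.146/0.1909 = 0.7648 m/s.
Reynolds number Re = ρVD/μ = 912 · 0.7648 · 0.493 / 0.343 = 1003.
Re < 2300 → laminar flow, so f = 64/Re = 64/1003 = 0.06384 (the turbulent correlation is not needed).
Darcy-Weisbach: ΔP = f(L/D)(ρV²/2) = 0.06384·(303/0.493)·(912·0.7648²/2) = 0.06384·614.6·266.7 = 1.047e+04 Pa.
ΔP = 1.047e+04 Pa = 10.5 kPa.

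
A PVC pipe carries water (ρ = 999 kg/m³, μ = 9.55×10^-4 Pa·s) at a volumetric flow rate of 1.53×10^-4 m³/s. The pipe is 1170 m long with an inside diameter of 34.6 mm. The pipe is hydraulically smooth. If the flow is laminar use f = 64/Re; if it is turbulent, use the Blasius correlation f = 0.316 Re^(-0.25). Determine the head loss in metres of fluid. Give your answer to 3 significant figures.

h_f ≈ 1.65 m

Cross-sectional area A = πD²/4 = π(0.0346)²/4 = 0.0009402 m²; mean velocity V = Q/A = 0.000153/0.0009402 = 0.1627 m/s.
Reynolds number Re = ρVD/μ = 999 · 0.1627 · 0.0346 / 0.000955 = 5890.
Re > 4000 → turbulent. Smooth-pipe (Blasius): f = 0.316 Re^(-0.25) = 0.316/(5890)^0.25 = 0.03607.
Darcy-Weisbach: ΔP = f(L/D)(ρV²/2) = 0.03607·(1170/0.0346)·(999·0.1627²/2) = 0.03607·3.382e+04·13.23 = 1.613e+04 Pa.
Head loss h_f = ΔP/(ρg) = 1.613e+04/(999·9.81) = 1.65 m.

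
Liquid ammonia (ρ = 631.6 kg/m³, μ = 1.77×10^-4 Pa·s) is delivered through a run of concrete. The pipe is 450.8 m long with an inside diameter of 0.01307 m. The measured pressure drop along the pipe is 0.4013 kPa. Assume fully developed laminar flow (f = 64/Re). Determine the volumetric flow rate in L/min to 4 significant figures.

Q ≈ 0.2161 L/min

For laminar flow, f = 64/Re with Re = ρVD/μ, so Darcy-Weisbach reduces to ΔP = 32μLV/D². Solving for V: V = ΔP·D²/(32μL) = 401.3·(0.01307)²/(32·0.000177·450.8) = 0.02685 m/s.
Check: Re = ρVD/μ = 631.6·0.02685·0.01307/0.000177 = 1252 < 2300, so the laminar assumption holds.
Q = V·A = 0.02685·(π/4·0.01307²) = 3.602e-06 m³/s = 0.2161 L/min.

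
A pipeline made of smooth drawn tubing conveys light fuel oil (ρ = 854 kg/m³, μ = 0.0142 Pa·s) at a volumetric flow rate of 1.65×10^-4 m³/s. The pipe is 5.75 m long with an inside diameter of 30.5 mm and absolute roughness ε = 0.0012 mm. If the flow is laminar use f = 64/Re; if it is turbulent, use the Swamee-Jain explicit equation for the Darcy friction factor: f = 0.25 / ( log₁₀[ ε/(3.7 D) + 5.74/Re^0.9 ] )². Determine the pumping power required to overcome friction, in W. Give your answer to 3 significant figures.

Cross-sectional area A = πD²/4 = π(0.0305)²/4 = 0.0007306 m²; mean velocity V = Q/A = 0.000165/0.0007306 = 0.2258 m/s.
Reynolds number Re = ρVD/μ = 854 · 0.2258 · 0.0305 / 0.0142 = 414.3.
Re < 2300 → laminar flow, so f = 64/Re = 64/414.3 = 0.1545 (the turbulent correlation is not needed).
Darcy-Weisbach: ΔP = f(L/D)(ρV²/2) = 0.1545·(5.75/0.0305)·(854·0.2258²/2) = 0.1545·188.5·21.78 = 634.3 Pa.
Pumping power P = QΔP = 0.000165·634.3 = 0.1047 W = 0.105 W.

P ≈ 0.105 W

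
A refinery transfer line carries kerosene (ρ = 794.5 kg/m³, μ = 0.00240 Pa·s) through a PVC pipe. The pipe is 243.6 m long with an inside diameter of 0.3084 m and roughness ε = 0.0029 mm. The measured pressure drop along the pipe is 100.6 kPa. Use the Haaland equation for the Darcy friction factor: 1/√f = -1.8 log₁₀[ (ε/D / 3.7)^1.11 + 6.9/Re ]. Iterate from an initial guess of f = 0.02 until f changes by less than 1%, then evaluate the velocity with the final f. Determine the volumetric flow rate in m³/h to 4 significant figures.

Rearranging Darcy-Weisbach: V = √(2·ΔP·D/(f·L·ρ)). With ε/D = 2.9e-06/0.3084 = 9.4e-06, iterate starting from f = 0.02:
  f = 0.02 → V = √(2·1.006e+05·0.3084/(0.02·243.6·794.5)) = 4.004 m/s; Re = ρVD/μ = 4.088e+05; f → 0.01364
  f = 0.01364 → V = 4.848 m/s; Re = 4.95e+05; f → 0.01319
  f = 0.01319 → V = 4.93 m/s; Re = 5.033e+05; f → 0.01315
Converged (Δf/f < 1%). With the final f = 0.01315: V = √(2·1.006e+05·0.3084/(0.01315·243.6·794.5)) = 4.937 m/s.
Q = V·A = 4.937·(π/4·0.3084²) = 0.3688 m³/s = 1328 m³/h.

Q ≈ 1328 m³/h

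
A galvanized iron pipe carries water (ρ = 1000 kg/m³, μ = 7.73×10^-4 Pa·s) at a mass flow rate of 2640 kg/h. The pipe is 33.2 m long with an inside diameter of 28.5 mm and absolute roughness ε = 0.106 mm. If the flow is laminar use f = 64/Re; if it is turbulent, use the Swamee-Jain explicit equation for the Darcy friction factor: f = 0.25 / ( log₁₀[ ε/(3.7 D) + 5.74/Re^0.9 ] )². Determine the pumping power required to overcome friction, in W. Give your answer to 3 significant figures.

ṁ = 2640 kg/h = 2640/3600 = 0.7333 kg/s.
A = πD²/4 = π(0.0285)²/4 = 0.0006379 m²; mean velocity V = ṁ/(ρA) = 0.7333/(1000 · 0.0006379) = 1.15 m/s.
Reynolds number Re = ρVD/μ = 1000 · 1.15 · 0.0285 / 0.000773 = 4.238e+04.
Re > 4000 → turbulent. Relative roughness ε/D = 0.000106/0.0285 = 0.00372. Swamee-Jain: f = 0.25/(log₁₀[0.00372/3.7 + 5.74/4.238e+04^0.9])² = 0.25/(log₁₀[0.00101 + 0.000393])² = 0.25/(-2.854)² = 0.03068.
Darcy-Weisbach: ΔP = f(L/D)(ρV²/2) = 0.03068·(33.2/0.0285)·(1000·1.15²/2) = 0.03068·1165·660.7 = 2.362e+04 Pa.
Q = ṁ/ρ = 0.7333/1000 = 0.0007333 m³/s.
Pumping power P = QΔP = 0.0007333·2.362e+04 = 17.32 W = 17.3 W.

P ≈ 17.3 W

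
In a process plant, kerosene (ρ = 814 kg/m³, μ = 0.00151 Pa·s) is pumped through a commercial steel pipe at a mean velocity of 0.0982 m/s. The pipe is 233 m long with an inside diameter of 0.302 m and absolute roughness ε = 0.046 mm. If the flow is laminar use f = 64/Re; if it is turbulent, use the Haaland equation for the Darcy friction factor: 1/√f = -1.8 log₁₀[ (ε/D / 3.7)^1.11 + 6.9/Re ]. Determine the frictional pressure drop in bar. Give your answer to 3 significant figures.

ΔP ≈ 8.32×10^-4 bar

Reynolds number Re = ρVD/μ = 814 · 0.0982 · 0.302 / 0.00151 = 1.599e+04.
Re > 4000 → turbulent. Relative roughness ε/D = 4.6e-05/0.302 = 0.000152. Haaland: 1/√f = -1.8 log₁₀[(0.000152/3.7)^1.11 + 6.9/1.599e+04] = -1.8 log₁₀[1.36e-05 + 0.000432] = 6.033, so f = 0.02748.
Darcy-Weisbach: ΔP = f(L/D)(ρV²/2) = 0.02748·(233/0.302)·(814·0.0982²/2) = 0.02748·771.5·3.925 = 83.2 Pa.
ΔP = 83.2 Pa = 8.32×10^-4 bar.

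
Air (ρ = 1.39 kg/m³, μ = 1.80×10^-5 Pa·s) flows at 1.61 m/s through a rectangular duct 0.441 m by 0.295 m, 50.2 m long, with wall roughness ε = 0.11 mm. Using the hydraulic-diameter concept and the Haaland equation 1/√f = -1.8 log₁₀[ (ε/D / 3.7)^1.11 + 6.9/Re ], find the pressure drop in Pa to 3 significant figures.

ΔP ≈ 5.68 Pa

Hydraulic diameter D_h = 4A/P = 4·(0.441·0.295)/(2·(0.441+0.295)) = 0.5204/1.472 = 0.3535 m.
Re = ρVD_h/μ = 1.39·1.61·0.3535/1.8e-05 = 4.395e+04.
ε/D_h = 0.00011/0.3535 = 0.000311; Haaland gives 1/√f = -1.8 log₁₀[3e-05+0.000157] = 6.711, so f = 0.0222.
ΔP = f(L/D_h)(ρV²/2) = 0.0222·50.2/0.3535·1.802 = 5.68 Pa.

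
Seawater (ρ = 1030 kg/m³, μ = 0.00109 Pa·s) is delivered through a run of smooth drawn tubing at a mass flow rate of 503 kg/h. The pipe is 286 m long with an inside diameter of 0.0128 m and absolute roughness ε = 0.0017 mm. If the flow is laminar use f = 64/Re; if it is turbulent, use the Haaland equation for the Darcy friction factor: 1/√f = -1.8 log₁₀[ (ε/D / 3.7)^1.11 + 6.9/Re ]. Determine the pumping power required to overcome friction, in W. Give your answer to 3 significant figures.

P ≈ 50.5 W

ṁ = 503 kg/h = 503/3600 = 0.1397 kg/s.
A = πD²/4 = π(0.0128)²/4 = 0.0001287 m²; mean velocity V = ṁ/(ρA) = 0.1397/(1030 · 0.0001287) = 1.054 m/s.
Reynolds number Re = ρVD/μ = 1030 · 1.054 · 0.0128 / 0.00109 = 1.275e+04.
Re > 4000 → turbulent. Relative roughness ε/D = 1.7e-06/0.0128 = 0.000133. Haaland: 1/√f = -1.8 log₁₀[(0.000133/3.7)^1.11 + 6.9/1.275e+04] = -1.8 log₁₀[1.16e-05 + 0.000541] = 5.863, so f = 0.02909.
Darcy-Weisbach: ΔP = f(L/D)(ρV²/2) = 0.02909·(286/0.0128)·(1030·1.054²/2) = 0.02909·2.234e+04·572.3 = 3.72e+05 Pa.
Q = ṁ/ρ = 0.1397/1030 = 0.0001357 m³/s.
Pumping power P = QΔP = 0.0001357·3.72e+05 = 50.46 W = 50.5 W.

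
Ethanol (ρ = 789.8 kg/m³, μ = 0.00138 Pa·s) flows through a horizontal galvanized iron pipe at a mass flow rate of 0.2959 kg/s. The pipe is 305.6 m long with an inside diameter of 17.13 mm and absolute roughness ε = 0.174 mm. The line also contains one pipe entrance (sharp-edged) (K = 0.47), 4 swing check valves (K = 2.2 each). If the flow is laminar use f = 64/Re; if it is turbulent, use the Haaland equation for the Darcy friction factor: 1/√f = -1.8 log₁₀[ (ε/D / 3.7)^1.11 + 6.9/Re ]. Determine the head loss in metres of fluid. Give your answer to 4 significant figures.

A = πD²/4 = π(0.01713)²/4 = 0.0002305 m²; mean velocity V = ṁ/(ρA) = 0.2959/(789.8 · 0.0002305) = 1.626 m/s.
Reynolds number Re = ρVD/μ = 789.8 · 1.626 · 0.01713 / 0.00138 = 1.594e+04.
Re > 4000 → turbulent. Relative roughness ε/D = 0.000174/0.01713 = 0.0102. Haaland: 1/√f = -1.8 log₁₀[(0.0102/3.7)^1.11 + 6.9/1.594e+04] = -1.8 log₁₀[0.00143 + 0.000433] = 4.912, so f = 0.04145.
Total minor-loss coefficient ΣK = 1·0.47 + 4·2.2 = 9.27.
ΔP = [f·L/D + ΣK]·(ρV²/2) = [0.04145·305.6/0.01713 + 9.27]·(789.8·1.626²/2) = [739.5 + 9.27]·1044 = 7.814e+05 Pa.
Head loss h_f = ΔP/(ρg) = 7.814e+05/(789.8·9.81) = 100.9 m.

h_f ≈ 100.9 m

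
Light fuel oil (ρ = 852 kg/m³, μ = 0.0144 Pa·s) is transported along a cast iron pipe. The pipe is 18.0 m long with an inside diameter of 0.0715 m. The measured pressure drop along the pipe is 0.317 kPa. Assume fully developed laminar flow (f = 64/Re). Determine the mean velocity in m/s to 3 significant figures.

V ≈ 0.195 m/s

For laminar flow, f = 64/Re with Re = ρVD/μ, so Darcy-Weisbach reduces to ΔP = 32μLV/D². Solving for V: V = ΔP·D²/(32μL) = 317·(0.0715)²/(32·0.0144·18) = 0.1954 m/s.
Check: Re = ρVD/μ = 852·0.1954·0.0715/0.0144 = 826.6 < 2300, so the laminar assumption holds.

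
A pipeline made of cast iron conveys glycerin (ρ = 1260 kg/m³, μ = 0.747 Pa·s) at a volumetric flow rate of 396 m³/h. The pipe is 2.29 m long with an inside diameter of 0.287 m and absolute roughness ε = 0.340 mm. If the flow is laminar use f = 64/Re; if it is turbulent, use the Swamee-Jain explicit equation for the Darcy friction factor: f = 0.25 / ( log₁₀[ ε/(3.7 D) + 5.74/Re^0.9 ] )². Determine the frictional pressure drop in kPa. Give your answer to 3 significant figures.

Q = 396 m³/h = 396/3600 = 0.11 m³/s.
Cross-sectional area A = πD²/4 = π(0.287)²/4 = 0.06469 m²; mean velocity V = Q/A = 0.11/0.06469 = 1.7 m/s.
Reynolds number Re = ρVD/μ = 1260 · 1.7 · 0.287 / 0.747 = 823.1.
Re < 2300 → laminar flow, so f = 64/Re = 64/823.1 = 0.07775 (the turbulent correlation is not needed).
Darcy-Weisbach: ΔP = f(L/D)(ρV²/2) = 0.07775·(2.29/0.287)·(1260·1.7²/2) = 0.07775·7.979·1821 = 1130 Pa.
ΔP = 1130 Pa = 1.13 kPa.

ΔP ≈ 1.13 kPa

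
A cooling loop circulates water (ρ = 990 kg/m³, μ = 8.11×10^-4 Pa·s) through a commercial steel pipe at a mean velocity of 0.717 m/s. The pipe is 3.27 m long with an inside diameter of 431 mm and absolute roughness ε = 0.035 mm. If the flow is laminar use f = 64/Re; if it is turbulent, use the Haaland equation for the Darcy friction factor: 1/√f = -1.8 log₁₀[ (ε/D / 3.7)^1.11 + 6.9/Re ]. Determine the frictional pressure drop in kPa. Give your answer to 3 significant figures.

Reynolds number Re = ρVD/μ = 990 · 0.717 · 0.431 / 0.000811 = 3.772e+05.
Re > 4000 → turbulent. Relative roughness ε/D = 3.5e-05/0.431 = 8.12e-05. Haaland: 1/√f = -1.8 log₁₀[(8.12e-05/3.7)^1.11 + 6.9/3.772e+05] = -1.8 log₁₀[6.74e-06 + 1.83e-05] = 8.283, so f = 0.01458.
Darcy-Weisbach: ΔP = f(L/D)(ρV²/2) = 0.01458·(3.27/0.431)·(990·0.717²/2) = 0.01458·7.587·254.5 = 28.14 Pa.
ΔP = 28.14 Pa = 0.0281 kPa.

ΔP ≈ 0.0281 kPa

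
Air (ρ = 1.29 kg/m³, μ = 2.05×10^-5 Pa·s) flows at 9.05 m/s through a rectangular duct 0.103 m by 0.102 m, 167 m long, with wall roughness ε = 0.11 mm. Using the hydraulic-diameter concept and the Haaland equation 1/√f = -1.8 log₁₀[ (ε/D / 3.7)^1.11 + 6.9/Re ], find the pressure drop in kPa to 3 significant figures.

Hydraulic diameter D_h = 4A/P = 4·(0.103·0.102)/(2·(0.103+0.102)) = 0.04202/0.41 = 0.1025 m.
Re = ρVD_h/μ = 1.29·9.05·0.1025/2.05e-05 = 5.837e+04.
ε/D_h = 0.00011/0.1025 = 0.00107; Haaland gives 1/√f = -1.8 log₁₀[0.000118+0.000118] = 6.527, so f = 0.02348.
ΔP = f(L/D_h)(ρV²/2) = 0.02348·167/0.1025·52.83 = 2021 Pa.
ΔP = 2.02 kPa.

ΔP ≈ 2.02 kPa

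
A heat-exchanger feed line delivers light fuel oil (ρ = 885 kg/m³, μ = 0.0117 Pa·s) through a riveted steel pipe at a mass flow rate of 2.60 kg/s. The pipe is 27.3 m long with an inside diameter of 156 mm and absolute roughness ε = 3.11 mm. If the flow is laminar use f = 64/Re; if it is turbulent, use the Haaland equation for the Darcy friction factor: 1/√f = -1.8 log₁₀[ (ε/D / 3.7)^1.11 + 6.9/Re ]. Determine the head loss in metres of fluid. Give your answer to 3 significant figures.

A = πD²/4 = π(0.156)²/4 = 0.01911 m²; mean velocity V = ṁ/(ρA) = 2.6/(885 · 0.01911) = 0.1537 m/s.
Reynolds number Re = ρVD/μ = 885 · 0.1537 · 0.156 / 0.0117 = 1814.
Re < 2300 → laminar flow, so f = 64/Re = 64/1814 = 0.03529 (the turbulent correlation is not needed).
Darcy-Weisbach: ΔP = f(L/D)(ρV²/2) = 0.03529·(27.3/0.156)·(885·0.1537²/2) = 0.03529·175·10.45 = 64.56 Pa.
Head loss h_f = ΔP/(ρg) = 64.56/(885·9.81) = 0.00744 m.

h_f ≈ 0.00744 m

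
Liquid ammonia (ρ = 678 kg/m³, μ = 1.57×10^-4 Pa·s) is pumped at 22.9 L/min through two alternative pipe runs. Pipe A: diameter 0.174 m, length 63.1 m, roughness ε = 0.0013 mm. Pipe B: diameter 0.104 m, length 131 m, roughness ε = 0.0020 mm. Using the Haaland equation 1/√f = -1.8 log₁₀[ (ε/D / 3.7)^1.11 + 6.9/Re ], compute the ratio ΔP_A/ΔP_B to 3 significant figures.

Pipe A: V = Q/A = 0.0003817/0.02378 = 0.01605 m/s; Re = 1.206e+04; ε/D = 7.47e-06; Haaland → f = 0.02936; ΔP_A = f(L/D)(ρV²/2) = 0.9299 Pa.
Pipe B: V = Q/A = 0.0003817/0.008495 = 0.04493 m/s; Re = 2.018e+04; ε/D = 1.92e-05; Haaland → f = 0.02572; ΔP_B = f(L/D)(ρV²/2) = 22.17 Pa.
ΔP_A/ΔP_B = 0.9299/22.17 = 0.0420.

ΔP_A/ΔP_B ≈ 0.0420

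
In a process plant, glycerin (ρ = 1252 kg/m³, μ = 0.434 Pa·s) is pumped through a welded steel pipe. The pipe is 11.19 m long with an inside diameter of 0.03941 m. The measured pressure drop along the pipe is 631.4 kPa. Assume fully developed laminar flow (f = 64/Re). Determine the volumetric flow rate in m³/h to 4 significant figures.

Q ≈ 27.71 m³/h

For laminar flow, f = 64/Re with Re = ρVD/μ, so Darcy-Weisbach reduces to ΔP = 32μLV/D². Solving for V: V = ΔP·D²/(32μL) = 6.314e+05·(0.03941)²/(32·0.434·11.19) = 6.31 m/s.
Check: Re = ρVD/μ = 1252·6.31·0.03941/0.434 = 717.4 < 2300, so the laminar assumption holds.
Q = V·A = 6.31·(π/4·0.03941²) = 0.007698 m³/s = 27.71 m³/h.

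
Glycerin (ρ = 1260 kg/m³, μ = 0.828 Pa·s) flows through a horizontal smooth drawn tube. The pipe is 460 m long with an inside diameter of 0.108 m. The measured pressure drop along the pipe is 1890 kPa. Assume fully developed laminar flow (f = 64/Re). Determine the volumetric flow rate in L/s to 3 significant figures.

Q ≈ 16.6 L/s

For laminar flow, f = 64/Re with Re = ρVD/μ, so Darcy-Weisbach reduces to ΔP = 32μLV/D². Solving for V: V = ΔP·D²/(32μL) = 1.89e+06·(0.108)²/(32·0.828·460) = 1.809 m/s.
Check: Re = ρVD/μ = 1260·1.809·0.108/0.828 = 297.3 < 2300, so the laminar assumption holds.
Q = V·A = 1.809·(π/4·0.108²) = 0.01657 m³/s = 16.6 L/s.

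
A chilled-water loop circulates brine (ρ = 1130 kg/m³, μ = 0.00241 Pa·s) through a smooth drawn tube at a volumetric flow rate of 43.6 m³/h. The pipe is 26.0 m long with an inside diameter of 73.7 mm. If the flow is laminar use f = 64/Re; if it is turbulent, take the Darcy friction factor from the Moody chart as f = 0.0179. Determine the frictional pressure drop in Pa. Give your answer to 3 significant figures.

Q = 43.6 m³/h = 43.6/3600 = 0.01211 m³/s.
Cross-sectional area A = πD²/4 = π(0.0737)²/4 = 0.004266 m²; mean velocity V = Q/A = 0.01211/0.004266 = 2.839 m/s.
Reynolds number Re = ρVD/μ = 1130 · 2.839 · 0.0737 / 0.00241 = 9.81e+04.
Re > 4000 → turbulent; use the Moody-chart value f = 0.0179.
Darcy-Weisbach: ΔP = f(L/D)(ρV²/2) = 0.0179·(26/0.0737)·(1130·2.839²/2) = 0.0179·352.8·4554 = 2.876e+04 Pa.

ΔP ≈ 28800 Pa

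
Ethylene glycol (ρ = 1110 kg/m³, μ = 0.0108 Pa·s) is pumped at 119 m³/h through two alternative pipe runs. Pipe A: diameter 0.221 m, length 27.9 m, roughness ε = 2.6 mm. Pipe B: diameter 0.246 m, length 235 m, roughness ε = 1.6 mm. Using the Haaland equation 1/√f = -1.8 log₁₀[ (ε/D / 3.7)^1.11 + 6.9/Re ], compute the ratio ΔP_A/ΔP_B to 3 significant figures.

ΔP_A/ΔP_B ≈ 0.235

Pipe A: V = Q/A = 0.03306/0.03836 = 0.8617 m/s; Re = 1.957e+04; ε/D = 0.0118; Haaland → f = 0.04265; ΔP_A = f(L/D)(ρV²/2) = 2219 Pa.
Pipe B: V = Q/A = 0.03306/0.04753 = 0.6955 m/s; Re = 1.758e+04; ε/D = 0.0065; Haaland → f = 0.03677; ΔP_B = f(L/D)(ρV²/2) = 9430 Pa.
ΔP_A/ΔP_B = 2219/9430 = 0.235.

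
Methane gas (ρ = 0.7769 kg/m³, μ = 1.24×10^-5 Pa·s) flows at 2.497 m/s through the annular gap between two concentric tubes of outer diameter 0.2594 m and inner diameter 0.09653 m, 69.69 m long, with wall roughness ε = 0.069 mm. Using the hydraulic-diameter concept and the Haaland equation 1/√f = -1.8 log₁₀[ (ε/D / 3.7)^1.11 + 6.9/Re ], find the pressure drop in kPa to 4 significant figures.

Hydraulic diameter D_h = 4A/P = D_o - D_i = 0.2594 - 0.09653 = 0.1629 m.
Re = ρVD_h/μ = 0.7769·2.497·0.1629/1.24e-05 = 2.548e+04.
ε/D_h = 6.9e-05/0.1629 = 0.000424; Haaland gives 1/√f = -1.8 log₁₀[4.22e-05+0.000271] = 6.308, so f = 0.02513.
ΔP = f(L/D_h)(ρV²/2) = 0.02513·69.69/0.1629·2.422 = 26.04 Pa.
ΔP = 0.02604 kPa.

ΔP ≈ 0.02604 kPa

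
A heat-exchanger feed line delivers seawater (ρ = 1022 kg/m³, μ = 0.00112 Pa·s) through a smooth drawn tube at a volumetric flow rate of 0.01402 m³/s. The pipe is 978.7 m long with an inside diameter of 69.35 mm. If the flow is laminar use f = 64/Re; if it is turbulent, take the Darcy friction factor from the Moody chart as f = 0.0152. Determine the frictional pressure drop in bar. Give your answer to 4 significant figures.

ΔP ≈ 15.10 bar

Cross-sectional area A = πD²/4 = π(0.06935)²/4 = 0.003777 m²; mean velocity V = Q/A = 0.01402/0.003777 = 3.712 m/s.
Reynolds number Re = ρVD/μ = 1022 · 3.712 · 0.06935 / 0.00112 = 2.349e+05.
Re > 4000 → turbulent; use the Moody-chart value f = 0.0152.
Darcy-Weisbach: ΔP = f(L/D)(ρV²/2) = 0.0152·(978.7/0.06935)·(1022·3.712²/2) = 0.0152·1.411e+04·7040 = 1.51e+06 Pa.
ΔP = 1.51e+06 Pa = 15.10 bar.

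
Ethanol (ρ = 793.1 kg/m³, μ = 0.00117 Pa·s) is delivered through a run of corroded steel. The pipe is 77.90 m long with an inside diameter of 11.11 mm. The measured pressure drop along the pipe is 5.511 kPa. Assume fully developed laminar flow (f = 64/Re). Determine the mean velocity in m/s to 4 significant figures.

V ≈ 0.2332 m/s

For laminar flow, f = 64/Re with Re = ρVD/μ, so Darcy-Weisbach reduces to ΔP = 32μLV/D². Solving for V: V = ΔP·D²/(32μL) = 5511·(0.01111)²/(32·0.00117·77.9) = 0.2332 m/s.
Check: Re = ρVD/μ = 793.1·0.2332·0.01111/0.00117 = 1756 < 2300, so the laminar assumption holds.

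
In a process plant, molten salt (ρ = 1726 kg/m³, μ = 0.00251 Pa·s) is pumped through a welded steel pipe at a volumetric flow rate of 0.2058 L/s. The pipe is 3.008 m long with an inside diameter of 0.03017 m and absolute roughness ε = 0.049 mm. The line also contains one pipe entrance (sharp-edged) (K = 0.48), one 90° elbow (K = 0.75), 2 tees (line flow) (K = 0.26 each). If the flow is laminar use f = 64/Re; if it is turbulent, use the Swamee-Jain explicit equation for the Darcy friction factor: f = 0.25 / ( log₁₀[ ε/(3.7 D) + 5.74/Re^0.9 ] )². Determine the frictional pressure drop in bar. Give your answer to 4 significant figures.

ΔP ≈ 0.003964 bar

Q = 0.2058 L/s = 0.2058/1000 = 0.0002058 m³/s.
Cross-sectional area A = πD²/4 = π(0.03017)²/4 = 0.0007149 m²; mean velocity V = Q/A = 0.0002058/0.0007149 = 0.2879 m/s.
Reynolds number Re = ρVD/μ = 1726 · 0.2879 · 0.03017 / 0.00251 = 5972.
Re > 4000 → turbulent. Relative roughness ε/D = 4.9e-05/0.03017 = 0.00162. Swamee-Jain: f = 0.25/(log₁₀[0.00162/3.7 + 5.74/5972^0.9])² = 0.25/(log₁₀[0.000439 + 0.00229])² = 0.25/(-2.564)² = 0.03804.
Total minor-loss coefficient ΣK = 1·0.48 + 1·0.75 + 2·0.26 = 1.75.
ΔP = [f·L/D + ΣK]·(ρV²/2) = [0.03804·3.008/0.03017 + 1.75]·(1726·0.2879²/2) = [3.793 + 1.75]·71.52 = 396.4 Pa.
ΔP = 396.4 Pa = 0.003964 bar.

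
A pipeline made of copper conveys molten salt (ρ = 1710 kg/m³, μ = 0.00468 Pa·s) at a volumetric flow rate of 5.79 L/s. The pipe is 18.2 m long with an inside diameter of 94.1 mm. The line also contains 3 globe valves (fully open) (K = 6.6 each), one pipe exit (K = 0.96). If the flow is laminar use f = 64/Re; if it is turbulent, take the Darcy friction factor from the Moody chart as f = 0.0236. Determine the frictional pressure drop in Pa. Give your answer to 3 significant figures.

Q = 5.79 L/s = 5.79/1000 = 0.00579 m³/s.
Cross-sectional area A = πD²/4 = π(0.0941)²/4 = 0.006955 m²; mean velocity V = Q/A = 0.00579/0.006955 = 0.8325 m/s.
Reynolds number Re = ρVD/μ = 1710 · 0.8325 · 0.0941 / 0.00468 = 2.863e+04.
Re > 4000 → turbulent; use the Moody-chart value f = 0.0236.
Total minor-loss coefficient ΣK = 3·6.6 + 1·0.96 = 20.8.
ΔP = [f·L/D + ΣK]·(ρV²/2) = [0.0236·18.2/0.0941 + 20.8]·(1710·0.8325²/2) = [4.565 + 20.8]·592.6 = 1.501e+04 Pa.

ΔP ≈ 15000 Pa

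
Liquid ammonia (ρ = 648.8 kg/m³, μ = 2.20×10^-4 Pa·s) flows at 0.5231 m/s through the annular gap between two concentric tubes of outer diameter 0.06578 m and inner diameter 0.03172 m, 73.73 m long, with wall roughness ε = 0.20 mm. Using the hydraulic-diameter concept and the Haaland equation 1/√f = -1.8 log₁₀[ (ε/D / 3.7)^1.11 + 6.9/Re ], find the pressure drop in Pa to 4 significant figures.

Hydraulic diameter D_h = 4A/P = D_o - D_i = 0.06578 - 0.03172 = 0.03406 m.
Re = ρVD_h/μ = 648.8·0.5231·0.03406/0.00022 = 5.254e+04.
ε/D_h = 0.0002/0.03406 = 0.00587; Haaland gives 1/√f = -1.8 log₁₀[0.000781+0.000131] = 5.472, so f = 0.0334.
ΔP = f(L/D_h)(ρV²/2) = 0.0334·73.73/0.03406·88.77 = 6418 Pa.

ΔP ≈ 6418 Pa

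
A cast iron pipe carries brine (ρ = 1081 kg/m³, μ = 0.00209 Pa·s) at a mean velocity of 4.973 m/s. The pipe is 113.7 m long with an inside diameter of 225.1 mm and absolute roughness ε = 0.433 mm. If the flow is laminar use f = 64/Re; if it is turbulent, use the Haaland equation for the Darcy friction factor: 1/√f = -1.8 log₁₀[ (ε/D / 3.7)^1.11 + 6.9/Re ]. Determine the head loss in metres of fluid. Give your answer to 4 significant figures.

Reynolds number Re = ρVD/μ = 1081 · 4.973 · 0.2251 / 0.00209 = 5.79e+05.
Re > 4000 → turbulent. Relative roughness ε/D = 0.000433/0.2251 = 0.00192. Haaland: 1/√f = -1.8 log₁₀[(0.00192/3.7)^1.11 + 6.9/5.79e+05] = -1.8 log₁₀[0.000226 + 1.19e-05] = 6.521, so f = 0.02351.
Darcy-Weisbach: ΔP = f(L/D)(ρV²/2) = 0.02351·(113.7/0.2251)·(1081·4.973²/2) = 0.02351·505.1·1.337e+04 = 1.588e+05 Pa.
Head loss h_f = ΔP/(ρg) = 1.588e+05/(1081·9.81) = 14.97 m.

h_f ≈ 14.97 m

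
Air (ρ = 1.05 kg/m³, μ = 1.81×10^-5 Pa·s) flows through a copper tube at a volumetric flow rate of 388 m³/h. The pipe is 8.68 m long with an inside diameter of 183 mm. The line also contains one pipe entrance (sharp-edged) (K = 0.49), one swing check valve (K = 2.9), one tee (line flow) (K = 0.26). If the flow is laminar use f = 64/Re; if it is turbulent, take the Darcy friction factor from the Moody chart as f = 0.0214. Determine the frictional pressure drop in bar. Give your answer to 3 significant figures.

ΔP ≈ 4.11×10^-4 bar

Q = 388 m³/h = 388/3600 = 0.1078 m³/s.
Cross-sectional area A = πD²/4 = π(0.183)²/4 = 0.0263 m²; mean velocity V = Q/A = 0.1078/0.0263 = 4.098 m/s.
Reynolds number Re = ρVD/μ = 1.05 · 4.098 · 0.183 / 1.81e-05 = 4.35e+04.
Re > 4000 → turbulent; use the Moody-chart value f = 0.0214.
Total minor-loss coefficient ΣK = 1·0.49 + 1·2.9 + 1·0.26 = 3.65.
ΔP = [f·L/D + ΣK]·(ρV²/2) = [0.0214·8.68/0.183 + 3.65]·(1.05·4.098²/2) = [1.015 + 3.65]·8.815 = 41.12 Pa.
ΔP = 41.12 Pa = 4.11×10^-4 bar.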